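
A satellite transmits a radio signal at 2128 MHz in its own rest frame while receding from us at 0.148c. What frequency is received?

Relativistic Doppler for frequency: f' = f₀ · √((1 − β)/(1 + β)).
f' = 2128 × √(0.8520/1.1480) = 2128 × 0.86149 ≈ 1833.2 MHz.

1833.2 MHz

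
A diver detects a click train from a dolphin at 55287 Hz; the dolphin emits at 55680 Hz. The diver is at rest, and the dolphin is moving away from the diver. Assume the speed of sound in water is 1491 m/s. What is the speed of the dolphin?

10.6 m/s

f' = f · v/(v + v_s) ⇒ v_s = v · |1 − f/f'|.
v_s = 1491 × |1 − 55680/55287| = 1491 × 0.007108 ≈ 10.6 m/s.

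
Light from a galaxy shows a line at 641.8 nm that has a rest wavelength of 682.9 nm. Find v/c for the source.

λ'/λ₀ = 0.9398 < 1 (blueshift), so the source is approaching.
λ'/λ₀ = √((1 − β)/(1 + β)) for an approaching source ⇒ β = (1 − r²)/(1 + r²) with r = λ'/λ₀.
β = (1 − 0.8833)/(1 + 0.8833) ≈ 0.062.

0.062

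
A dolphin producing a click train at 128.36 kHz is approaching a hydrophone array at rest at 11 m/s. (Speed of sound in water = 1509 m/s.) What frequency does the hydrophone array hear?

Moving source, stationary observer: f' = f · v/(v − v_s) since the source is approaching.
f' = 128.36 × 1509/(1509 − 11) = 128.36 × 1509/1498 ≈ 129.3 kHz.

129.3 kHz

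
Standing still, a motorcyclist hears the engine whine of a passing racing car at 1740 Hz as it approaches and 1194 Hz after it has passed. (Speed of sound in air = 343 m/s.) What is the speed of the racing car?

f₁/f₂ = (v + v_s)/(v − v_s), so v_s = v · (f₁ − f₂)/(f₁ + f₂).
v_s = 343 × (1740 − 1194)/(1740 + 1194) = 343 × 546/2934 ≈ 64 m/s.

64 m/s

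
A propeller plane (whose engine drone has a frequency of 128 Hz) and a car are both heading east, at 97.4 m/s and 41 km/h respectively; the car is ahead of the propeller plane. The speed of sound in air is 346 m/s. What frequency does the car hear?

172 Hz

41 km/h = 11.39 m/s.
The car is ahead, so the propeller plane is moving toward it while the car is moving away from the propeller plane.
Both move, so f' = f · (v − v_o)/(v − v_s).
f' = 128 × (346 − 11.39)/(346 − 97.4) = 128 × 334.61/248.6 ≈ 172 Hz.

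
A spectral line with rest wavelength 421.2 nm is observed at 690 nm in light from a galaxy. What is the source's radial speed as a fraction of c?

λ'/λ₀ = 1.6382 > 1 (redshift), so the source is receding.
λ'/λ₀ = √((1 + β)/(1 − β)) for a receding source ⇒ β = (r² − 1)/(r² + 1) with r = λ'/λ₀.
β = (2.6836 − 1)/(2.6836 + 1) ≈ 0.457.

0.457c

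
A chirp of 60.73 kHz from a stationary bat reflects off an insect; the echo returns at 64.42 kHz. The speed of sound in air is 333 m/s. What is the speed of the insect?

Double Doppler shift off a moving reflector: f₂ = f₀ · (v + u)/(v − u) (u > 0 toward emitter).
Rearranging, u = v · (f₂ − f₀)/(f₂ + f₀) = 333 × 3.69/125.15 ≈ 9.8 m/s.
So the insect is moving at 9.8 m/s toward the emitter.

9.8 m/s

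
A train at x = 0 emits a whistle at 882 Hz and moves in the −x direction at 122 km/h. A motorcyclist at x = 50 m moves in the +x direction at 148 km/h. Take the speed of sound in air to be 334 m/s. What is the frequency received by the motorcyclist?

122 km/h = 33.89 m/s; 148 km/h = 41.11 m/s.
The observer lies on the +x side, so the source is heading away from the observer and the observer is heading away from the source.
With source receding and observer receding, f' = f · (v − v_o)/(v + v_s).
f' = 882 × (334 − 41.11)/(334 + 33.89) = 882 × 292.89/367.89 ≈ 702 Hz.

702 Hz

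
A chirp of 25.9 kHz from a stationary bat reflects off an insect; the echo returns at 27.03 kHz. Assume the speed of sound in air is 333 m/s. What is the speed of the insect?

7.1 m/s

Double Doppler shift off a moving reflector: f₂ = f₀ · (v + u)/(v − u) (u > 0 toward emitter).
Rearranging, u = v · (f₂ − f₀)/(f₂ + f₀) = 333 × 1.13/52.93 ≈ 7.1 m/s.
So the insect is moving at 7.1 m/s toward the emitter.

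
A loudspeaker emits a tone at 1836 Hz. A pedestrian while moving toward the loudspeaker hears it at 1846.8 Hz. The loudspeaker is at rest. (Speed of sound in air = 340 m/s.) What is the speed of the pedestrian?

2.00 m/s

f' = f · (v + v_o)/v ⇒ v_o = v · |f'/f − 1|.
v_o = 340 × |1846.8/1836 − 1| = 340 × 0.005882 ≈ 2.00 m/s.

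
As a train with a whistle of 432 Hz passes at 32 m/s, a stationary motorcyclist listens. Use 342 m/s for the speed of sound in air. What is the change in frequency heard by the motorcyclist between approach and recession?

81.6 Hz

Approaching: f₁ = f · v/(v − v_s) = 432 × 342/310 ≈ 476.6 Hz.
Receding: f₂ = f · v/(v + v_s) = 432 × 342/374 ≈ 395.0 Hz.
Drop: f₁ − f₂ = 2f·v·v_s/(v² − v_s²) = 2 × 432 × 342 × 32/(342² − 32²) ≈ 81.6 Hz.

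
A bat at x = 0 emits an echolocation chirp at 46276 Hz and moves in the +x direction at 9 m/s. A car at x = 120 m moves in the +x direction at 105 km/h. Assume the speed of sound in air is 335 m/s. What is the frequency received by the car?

43413 Hz

105 km/h = 29.17 m/s.
The observer lies on the +x side, so the source is heading toward the observer and the observer is heading away from the source.
Both move, so f' = f · (v − v_o)/(v − v_s).
f' = 46276 × (335 − 29.17)/(335 − 9) = 46276 × 305.83/326 ≈ 43413 Hz.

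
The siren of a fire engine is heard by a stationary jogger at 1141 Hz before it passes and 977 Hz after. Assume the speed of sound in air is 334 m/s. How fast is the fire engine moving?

f₁/f₂ = (v + v_s)/(v − v_s), so v_s = v · (f₁ − f₂)/(f₁ + f₂).
v_s = 334 × (1141 − 977)/(1141 + 977) = 334 × 164/2118 ≈ 26 m/s.

26 m/s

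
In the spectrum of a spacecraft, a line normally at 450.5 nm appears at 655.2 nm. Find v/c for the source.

λ'/λ₀ = 1.4544 > 1 (redshift), so the source is receding.
λ'/λ₀ = √((1 + β)/(1 − β)) for a receding source ⇒ β = (r² − 1)/(r² + 1) with r = λ'/λ₀.
β = (2.1152 − 1)/(2.1152 + 1) ≈ 0.358.

0.358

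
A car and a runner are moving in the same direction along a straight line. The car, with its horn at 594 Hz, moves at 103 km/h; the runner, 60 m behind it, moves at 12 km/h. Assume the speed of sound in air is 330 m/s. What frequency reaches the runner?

103 km/h = 28.61 m/s; 12 km/h = 3.333 m/s.
The runner is behind, so the car is moving away from it while the runner is moving toward the car.
General Doppler shift: f' = f · (v + v_o)/(v + v_s).
f' = 594 × (330 + 3.333)/(330 + 28.61) = 594 × 333.33/358.61 ≈ 552 Hz.

552 Hz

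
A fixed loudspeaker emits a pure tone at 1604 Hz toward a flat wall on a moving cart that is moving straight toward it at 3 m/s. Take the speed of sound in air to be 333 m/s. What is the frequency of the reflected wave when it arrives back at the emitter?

At the flat wall on a moving cart (a moving observer), f₁ = f₀ · (v + u)/v = 1604 × 336/333 ≈ 1618 Hz.
On reflection it acts as a source moving toward the stationary detector: f₂ = f₁ · v/(v − u) = 1618 × 333/330 ≈ 1633 Hz.

1633 Hz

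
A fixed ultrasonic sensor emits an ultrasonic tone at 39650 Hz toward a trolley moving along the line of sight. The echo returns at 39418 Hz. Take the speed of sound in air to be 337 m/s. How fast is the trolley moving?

0.99 m/s

Double Doppler shift off a moving reflector: f₂ = f₀ · (v + u)/(v − u) (u > 0 toward emitter).
Rearranging, u = v · (f₂ − f₀)/(f₂ + f₀) = 337 × -232/79068 ≈ -0.99 m/s.
So the trolley is moving at 0.99 m/s away from the emitter.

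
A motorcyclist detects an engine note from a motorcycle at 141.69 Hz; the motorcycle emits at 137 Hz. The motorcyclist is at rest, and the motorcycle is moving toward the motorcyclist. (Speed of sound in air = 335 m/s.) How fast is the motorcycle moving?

11.1 m/s

f' = f · v/(v − v_s) ⇒ v_s = v · |1 − f/f'|.
v_s = 335 × |1 − 137/141.69| = 335 × 0.0331 ≈ 11.1 m/s.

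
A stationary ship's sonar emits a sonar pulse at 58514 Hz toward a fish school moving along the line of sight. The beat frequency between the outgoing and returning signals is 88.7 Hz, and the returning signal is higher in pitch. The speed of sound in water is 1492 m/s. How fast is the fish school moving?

1.13 m/s

Double Doppler shift off a moving reflector: f₂ = f₀ · (v + u)/(v − u) (u > 0 toward emitter).
Returning signal is higher, so f₂ = f₀ + Δf = 58514 + 88.7 = 58602.7 Hz.
Rearranging, u = v · (f₂ − f₀)/(f₂ + f₀) = 1492 × 88.7/117116.7 ≈ 1.13 m/s.
So the fish school is moving at 1.13 m/s toward the emitter.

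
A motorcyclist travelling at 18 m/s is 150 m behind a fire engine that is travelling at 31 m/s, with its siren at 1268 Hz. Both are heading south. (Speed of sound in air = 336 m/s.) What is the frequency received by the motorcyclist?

The motorcyclist is behind, so the fire engine is moving away from it while the motorcyclist is moving toward the fire engine.
General Doppler shift: f' = f · (v + v_o)/(v + v_s).
f' = 1268 × (336 + 18)/(336 + 31) = 1268 × 354/367 ≈ 1223 Hz.

1223 Hz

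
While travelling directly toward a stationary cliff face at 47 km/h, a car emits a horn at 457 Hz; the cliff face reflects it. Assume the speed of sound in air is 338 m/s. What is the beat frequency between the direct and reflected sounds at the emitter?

47 km/h = 13.06 m/s.
The cliff face receives the sound from a moving source: f₁ = f₀ · v/(v − v_e) = 457 × 338/324.94 ≈ 475.4 Hz.
On the return leg the car is a moving observer: f₂ = f₁ · (v + v_e)/v = 475.4 × 351.06/338 ≈ 493.7 Hz.
Beat against the emitted tone: |f₂ − f₀| = 2v_e·f₀/(v − v_e) = 2 × 13.06 × 457/324.94 ≈ 36.7 Hz.

36.7 Hz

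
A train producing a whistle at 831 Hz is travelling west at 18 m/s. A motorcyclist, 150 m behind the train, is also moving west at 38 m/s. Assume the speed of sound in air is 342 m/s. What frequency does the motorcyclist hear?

The motorcyclist is behind, so the train is moving away from it while the motorcyclist is moving toward the train.
Both move, so f' = f · (v + v_o)/(v + v_s).
f' = 831 × (342 + 38)/(342 + 18) = 831 × 380/360 ≈ 877 Hz.

877 Hz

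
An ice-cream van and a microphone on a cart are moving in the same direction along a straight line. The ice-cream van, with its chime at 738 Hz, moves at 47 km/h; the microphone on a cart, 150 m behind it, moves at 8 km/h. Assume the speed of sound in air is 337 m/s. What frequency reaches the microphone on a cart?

47 km/h = 13.06 m/s; 8 km/h = 2.222 m/s.
The microphone on a cart is behind, so the ice-cream van is moving away from it while the microphone on a cart is moving toward the ice-cream van.
General Doppler shift: f' = f · (v + v_o)/(v + v_s).
f' = 738 × (337 + 2.222)/(337 + 13.06) = 738 × 339.22/350.06 ≈ 715 Hz.

715 Hz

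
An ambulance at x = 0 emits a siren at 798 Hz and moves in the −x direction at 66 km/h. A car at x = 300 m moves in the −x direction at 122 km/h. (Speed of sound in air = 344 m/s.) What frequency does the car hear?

66 km/h = 18.33 m/s; 122 km/h = 33.89 m/s.
The observer lies on the +x side, so the source is heading away from the observer and the observer is heading toward the source.
With source receding and observer approaching, f' = f · (v + v_o)/(v + v_s).
f' = 798 × (344 + 33.89)/(344 + 18.33) = 798 × 377.89/362.33 ≈ 832 Hz.

832 Hz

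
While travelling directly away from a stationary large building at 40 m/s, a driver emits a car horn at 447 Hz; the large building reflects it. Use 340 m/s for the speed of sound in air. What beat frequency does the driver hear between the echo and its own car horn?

The large building receives the sound from a moving source: f₁ = f₀ · v/(v + v_e) = 447 × 340/380 ≈ 399.9 Hz.
On the return leg the driver is a moving observer: f₂ = f₁ · (v − v_e)/v = 399.9 × 300/340 ≈ 352.9 Hz.
Beat against the emitted tone: |f₂ − f₀| = 2v_e·f₀/(v + v_e) = 2 × 40 × 447/380 ≈ 94 Hz.

94 Hz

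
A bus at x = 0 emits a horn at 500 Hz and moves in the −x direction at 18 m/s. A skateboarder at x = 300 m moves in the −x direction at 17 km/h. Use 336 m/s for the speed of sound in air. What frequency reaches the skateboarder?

17 km/h = 4.722 m/s.
The observer lies on the +x side, so the source is heading away from the observer and the observer is heading toward the source.
General Doppler shift: f' = f · (v + v_o)/(v + v_s).
f' = 500 × (336 + 4.722)/(336 + 18) = 500 × 340.72/354 ≈ 481 Hz.

481 Hz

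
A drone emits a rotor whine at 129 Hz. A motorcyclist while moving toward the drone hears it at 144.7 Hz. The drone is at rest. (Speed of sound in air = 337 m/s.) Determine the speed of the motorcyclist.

41 m/s

f' = f · (v + v_o)/v ⇒ v_o = v · |f'/f − 1|.
v_o = 337 × |144.7/129 − 1| = 337 × 0.1217 ≈ 41 m/s.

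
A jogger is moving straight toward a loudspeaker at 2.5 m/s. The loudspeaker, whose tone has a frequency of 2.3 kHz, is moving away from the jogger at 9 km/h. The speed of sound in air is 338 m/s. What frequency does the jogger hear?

2.30 kHz

9 km/h = 2.5 m/s.
General Doppler shift: f' = f · (v + v_o)/(v + v_s).
f' = 2.3 × (338 + 2.5)/(338 + 2.5) = 2.3 × 340.5/340.5 ≈ 2.30 kHz.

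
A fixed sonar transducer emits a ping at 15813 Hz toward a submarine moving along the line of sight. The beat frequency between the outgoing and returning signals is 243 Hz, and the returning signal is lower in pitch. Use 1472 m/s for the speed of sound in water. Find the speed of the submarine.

Double Doppler shift off a moving reflector: f₂ = f₀ · (v + u)/(v − u) (u > 0 toward emitter).
Returning signal is lower, so f₂ = f₀ − Δf = 15813 − 243 = 15570 Hz.
Rearranging, u = v · (f₂ − f₀)/(f₂ + f₀) = 1472 × -243/31383 ≈ -11.4 m/s.
So the submarine is moving at 11.4 m/s away from the emitter.

11.4 m/s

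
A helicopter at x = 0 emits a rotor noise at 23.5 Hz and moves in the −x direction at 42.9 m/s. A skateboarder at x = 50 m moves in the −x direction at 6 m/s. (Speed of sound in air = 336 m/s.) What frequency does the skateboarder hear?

The observer lies on the +x side, so the source is heading away from the observer and the observer is heading toward the source.
General Doppler shift: f' = f · (v + v_o)/(v + v_s).
f' = 23.5 × (336 + 6)/(336 + 42.9) = 23.5 × 342/378.9 ≈ 21.2 Hz.

21.2 Hz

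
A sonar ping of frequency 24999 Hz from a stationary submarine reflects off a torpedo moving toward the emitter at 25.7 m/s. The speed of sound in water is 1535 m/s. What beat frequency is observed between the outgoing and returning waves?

851 Hz

At the torpedo (a moving observer), f₁ = f₀ · (v + u)/v = 24999 × 1560.7/1535 ≈ 25418 Hz.
On reflection it acts as a source moving toward the stationary detector: f₂ = f₁ · v/(v − u) = 25418 × 1535/1509.3 ≈ 25850 Hz.
Beat frequency: |f₂ − f₀| = 2u·f₀/(v − u) = 2 × 25.7 × 24999/1509.3 ≈ 851 Hz.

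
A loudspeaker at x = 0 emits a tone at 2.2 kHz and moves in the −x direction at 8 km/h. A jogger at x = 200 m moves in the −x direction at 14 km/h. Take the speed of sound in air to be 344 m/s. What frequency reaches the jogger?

8 km/h = 2.222 m/s; 14 km/h = 3.889 m/s.
The observer lies on the +x side, so the source is heading away from the observer and the observer is heading toward the source.
General Doppler shift: f' = f · (v + v_o)/(v + v_s).
f' = 2.2 × (344 + 3.889)/(344 + 2.222) = 2.2 × 347.89/346.22 ≈ 2.21 kHz.

2.21 kHz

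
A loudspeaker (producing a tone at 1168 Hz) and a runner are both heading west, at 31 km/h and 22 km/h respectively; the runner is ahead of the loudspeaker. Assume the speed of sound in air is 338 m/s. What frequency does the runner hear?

31 km/h = 8.611 m/s; 22 km/h = 6.111 m/s.
The runner is ahead, so the loudspeaker is moving toward it while the runner is moving away from the loudspeaker.
With source approaching and observer receding, f' = f · (v − v_o)/(v − v_s).
f' = 1168 × (338 − 6.111)/(338 − 8.611) = 1168 × 331.89/329.39 ≈ 1177 Hz.

1177 Hz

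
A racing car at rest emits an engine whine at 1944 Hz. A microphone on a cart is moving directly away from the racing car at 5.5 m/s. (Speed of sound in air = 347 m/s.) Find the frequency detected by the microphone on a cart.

Moving observer, stationary source: f' = f · (v − v_o)/v.
f' = 1944 × (347 − 5.5)/347 = 1944 × 341.5/347 ≈ 1913 Hz.

1913 Hz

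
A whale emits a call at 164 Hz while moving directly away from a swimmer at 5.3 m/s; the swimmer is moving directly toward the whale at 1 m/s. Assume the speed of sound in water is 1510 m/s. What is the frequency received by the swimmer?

164 Hz

General Doppler shift: f' = f · (v + v_o)/(v + v_s).
f' = 164 × (1510 + 1)/(1510 + 5.3) = 164 × 1511/1515.3 ≈ 164 Hz.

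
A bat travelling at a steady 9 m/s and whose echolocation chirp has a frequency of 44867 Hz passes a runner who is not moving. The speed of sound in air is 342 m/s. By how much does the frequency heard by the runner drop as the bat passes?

2363 Hz

Approaching: f₁ = f · v/(v − v_s) = 44867 × 342/333 ≈ 46080 Hz.
Receding: f₂ = f · v/(v + v_s) = 44867 × 342/351 ≈ 43717 Hz.
Drop: f₁ − f₂ = 2f·v·v_s/(v² − v_s²) = 2 × 44867 × 342 × 9/(342² − 9²) ≈ 2363 Hz.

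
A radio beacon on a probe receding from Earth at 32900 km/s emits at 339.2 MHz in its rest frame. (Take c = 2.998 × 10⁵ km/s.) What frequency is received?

303.8 MHz

β = v/c = 32900/299800 = 0.1097.
Relativistic Doppler for frequency: f' = f₀ · √((1 − β)/(1 + β)).
f' = 339.2 × √(0.8903/1.1097) = 339.2 × 0.89567 ≈ 303.8 MHz.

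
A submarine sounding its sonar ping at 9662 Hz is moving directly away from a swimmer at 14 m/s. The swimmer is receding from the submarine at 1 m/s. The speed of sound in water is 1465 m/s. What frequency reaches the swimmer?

With source receding and observer receding, f' = f · (v − v_o)/(v + v_s).
f' = 9662 × (1465 − 1)/(1465 + 14) = 9662 × 1464/1479 ≈ 9564 Hz.

9564 Hz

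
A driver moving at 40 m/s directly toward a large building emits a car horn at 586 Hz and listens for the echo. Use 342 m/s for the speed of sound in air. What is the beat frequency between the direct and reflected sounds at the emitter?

The large building receives the sound from a moving source: f₁ = f₀ · v/(v − v_e) = 586 × 342/302 ≈ 663.6 Hz.
On the return leg the driver is a moving observer: f₂ = f₁ · (v + v_e)/v = 663.6 × 382/342 ≈ 741.2 Hz.
Equivalently f₂ = f₀ · (v + v_e)/(v − v_e).
Beat against the emitted tone: |f₂ − f₀| = 2v_e·f₀/(v − v_e) = 2 × 40 × 586/302 ≈ 155 Hz.

155 Hz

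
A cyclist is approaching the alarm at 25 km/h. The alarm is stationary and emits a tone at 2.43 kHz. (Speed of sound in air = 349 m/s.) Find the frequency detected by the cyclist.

2.48 kHz

25 km/h = 6.944 m/s.
Moving observer, stationary source: f' = f · (v + v_o)/v.
f' = 2.43 × (349 + 6.944)/349 = 2.43 × 355.94/349 ≈ 2.48 kHz.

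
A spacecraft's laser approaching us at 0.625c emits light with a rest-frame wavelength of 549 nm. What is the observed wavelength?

Relativistic Doppler for wavelength: λ' = λ₀ · √((1 − β)/(1 + β)).
λ' = 549 × √(0.3750/1.6250) = 549 × 0.48038 ≈ 263.7 nm.

263.7 nm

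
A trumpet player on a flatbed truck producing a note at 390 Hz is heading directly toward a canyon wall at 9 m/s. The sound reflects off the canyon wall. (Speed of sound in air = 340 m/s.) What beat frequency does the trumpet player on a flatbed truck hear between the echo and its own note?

The canyon wall receives the sound from a moving source: f₁ = f₀ · v/(v − v_e) = 390 × 340/331 ≈ 400.6 Hz.
On the return leg the trumpet player on a flatbed truck is a moving observer: f₂ = f₁ · (v + v_e)/v = 400.6 × 349/340 ≈ 411.2 Hz.
Beat against the emitted tone: |f₂ − f₀| = 2v_e·f₀/(v − v_e) = 2 × 9 × 390/331 ≈ 21.2 Hz.

21.2 Hz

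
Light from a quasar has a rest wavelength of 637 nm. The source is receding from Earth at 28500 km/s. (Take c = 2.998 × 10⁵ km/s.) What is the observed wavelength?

700.7 nm

β = v/c = 28500/299800 = 0.0951.
Relativistic Doppler for wavelength: λ' = λ₀ · √((1 + β)/(1 − β)).
λ' = 637 × √(1.0951/0.9049) = 637 × 1.10005 ≈ 700.7 nm.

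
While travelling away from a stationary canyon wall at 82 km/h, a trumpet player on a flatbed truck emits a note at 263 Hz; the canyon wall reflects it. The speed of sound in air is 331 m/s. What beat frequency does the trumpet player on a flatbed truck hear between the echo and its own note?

82 km/h = 22.78 m/s.
The canyon wall receives the sound from a moving source: f₁ = f₀ · v/(v + v_e) = 263 × 331/353.78 ≈ 246.1 Hz.
On the return leg the trumpet player on a flatbed truck is a moving observer: f₂ = f₁ · (v − v_e)/v = 246.1 × 308.22/331 ≈ 229.1 Hz.
Beat against the emitted tone: |f₂ − f₀| = 2v_e·f₀/(v + v_e) = 2 × 22.78 × 263/353.78 ≈ 33.9 Hz.

33.9 Hz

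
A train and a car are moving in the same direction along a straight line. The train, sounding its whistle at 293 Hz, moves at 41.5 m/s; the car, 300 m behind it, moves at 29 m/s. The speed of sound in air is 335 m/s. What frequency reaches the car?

The car is behind, so the train is moving away from it while the car is moving toward the train.
General Doppler shift: f' = f · (v + v_o)/(v + v_s).
f' = 293 × (335 + 29)/(335 + 41.5) = 293 × 364/376.5 ≈ 283 Hz.

283 Hz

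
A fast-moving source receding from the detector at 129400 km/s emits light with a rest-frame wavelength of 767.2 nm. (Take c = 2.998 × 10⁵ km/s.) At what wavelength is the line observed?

1217.6 nm

β = v/c = 129400/299800 = 0.4316.
Relativistic Doppler for wavelength: λ' = λ₀ · √((1 + β)/(1 − β)).
λ' = 767.2 × √(1.4316/0.5684) = 767.2 × 1.58707 ≈ 1217.6 nm.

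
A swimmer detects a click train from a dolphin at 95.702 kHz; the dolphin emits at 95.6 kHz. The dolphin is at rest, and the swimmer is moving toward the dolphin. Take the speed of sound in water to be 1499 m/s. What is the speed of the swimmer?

1.60 m/s

f' = f · (v + v_o)/v ⇒ v_o = v · |f'/f − 1|.
v_o = 1499 × |95.702/95.6 − 1| = 1499 × 0.001067 ≈ 1.60 m/s.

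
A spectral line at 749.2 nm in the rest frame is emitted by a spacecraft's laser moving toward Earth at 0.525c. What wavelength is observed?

418.1 nm

Relativistic Doppler for wavelength: λ' = λ₀ · √((1 − β)/(1 + β)).
λ' = 749.2 × √(0.4750/1.5250) = 749.2 × 0.55810 ≈ 418.1 nm.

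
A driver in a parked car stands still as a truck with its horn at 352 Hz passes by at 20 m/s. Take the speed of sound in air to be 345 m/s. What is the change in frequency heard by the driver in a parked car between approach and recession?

Approaching: f₁ = f · v/(v − v_s) = 352 × 345/325 ≈ 373.7 Hz.
Receding: f₂ = f · v/(v + v_s) = 352 × 345/365 ≈ 332.7 Hz.
Drop: f₁ − f₂ = 2f·v·v_s/(v² − v_s²) = 2 × 352 × 345 × 20/(345² − 20²) ≈ 40.9 Hz.

40.9 Hz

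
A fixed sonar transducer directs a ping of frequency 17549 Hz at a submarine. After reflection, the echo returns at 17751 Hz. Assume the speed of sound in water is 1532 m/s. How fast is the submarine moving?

8.8 m/s

Double Doppler shift off a moving reflector: f₂ = f₀ · (v + u)/(v − u) (u > 0 toward emitter).
Rearranging, u = v · (f₂ − f₀)/(f₂ + f₀) = 1532 × 202/35300 ≈ 8.8 m/s.
So the submarine is moving at 8.8 m/s toward the emitter.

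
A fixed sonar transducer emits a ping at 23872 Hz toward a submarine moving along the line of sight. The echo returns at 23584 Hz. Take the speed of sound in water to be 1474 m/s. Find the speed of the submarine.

Double Doppler shift off a moving reflector: f₂ = f₀ · (v + u)/(v − u) (u > 0 toward emitter).
Rearranging, u = v · (f₂ − f₀)/(f₂ + f₀) = 1474 × -288/47456 ≈ -8.9 m/s.
So the submarine is moving at 8.9 m/s away from the emitter.

8.9 m/s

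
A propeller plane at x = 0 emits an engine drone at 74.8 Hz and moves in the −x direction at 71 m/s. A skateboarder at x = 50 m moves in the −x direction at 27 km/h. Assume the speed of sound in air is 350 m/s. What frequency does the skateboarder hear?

27 km/h = 7.5 m/s.
The observer lies on the +x side, so the source is heading away from the observer and the observer is heading toward the source.
General Doppler shift: f' = f · (v + v_o)/(v + v_s).
f' = 74.8 × (350 + 7.5)/(350 + 71) = 74.8 × 357.5/421 ≈ 64 Hz.

64 Hz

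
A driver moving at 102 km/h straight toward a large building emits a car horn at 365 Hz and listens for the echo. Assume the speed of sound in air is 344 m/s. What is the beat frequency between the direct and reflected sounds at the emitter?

66 Hz

102 km/h = 28.33 m/s.
The large building receives the sound from a moving source: f₁ = f₀ · v/(v − v_e) = 365 × 344/315.67 ≈ 397.8 Hz.
On the return leg the driver is a moving observer: f₂ = f₁ · (v + v_e)/v = 397.8 × 372.33/344 ≈ 430.5 Hz.
Beat against the emitted tone: |f₂ − f₀| = 2v_e·f₀/(v − v_e) = 2 × 28.33 × 365/315.67 ≈ 66 Hz.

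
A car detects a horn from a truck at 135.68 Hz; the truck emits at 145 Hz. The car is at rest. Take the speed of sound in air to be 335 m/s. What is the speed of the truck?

f' < f, so the truck is receding.
f' = f · v/(v + v_s) ⇒ v_s = v · |1 − f/f'|.
v_s = 335 × |1 − 145/135.68| = 335 × 0.06869 ≈ 23.0 m/s.

23.0 m/s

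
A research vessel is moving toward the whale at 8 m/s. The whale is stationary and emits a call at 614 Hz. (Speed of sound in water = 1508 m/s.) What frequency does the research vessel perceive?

Only the observer moves, toward the source, so f' = f · (v + v_o)/v.
f' = 614 × (1508 + 8)/1508 = 614 × 1516/1508 ≈ 617 Hz.

617 Hz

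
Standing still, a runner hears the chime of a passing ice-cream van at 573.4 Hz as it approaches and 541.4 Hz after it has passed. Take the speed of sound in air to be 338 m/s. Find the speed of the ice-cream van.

f₁/f₂ = (v + v_s)/(v − v_s), so v_s = v · (f₁ − f₂)/(f₁ + f₂).
v_s = 338 × (573.4 − 541.4)/(573.4 + 541.4) = 338 × 32.0/1114.8 ≈ 9.7 m/s.

9.7 m/s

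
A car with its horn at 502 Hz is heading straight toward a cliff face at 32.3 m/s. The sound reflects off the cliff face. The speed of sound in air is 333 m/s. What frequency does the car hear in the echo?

610 Hz

The cliff face receives the sound from a moving source: f₁ = f₀ · v/(v − v_e) = 502 × 333/300.7 ≈ 556 Hz.
On the return leg the car is a moving observer: f₂ = f₁ · (v + v_e)/v = 556 × 365.3/333 ≈ 610 Hz.
Equivalently f₂ = f₀ · (v + v_e)/(v − v_e).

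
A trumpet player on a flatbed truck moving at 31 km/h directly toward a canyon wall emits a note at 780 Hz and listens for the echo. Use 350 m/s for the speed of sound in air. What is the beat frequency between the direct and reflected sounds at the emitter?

39.3 Hz

31 km/h = 8.611 m/s.
The canyon wall receives the sound from a moving source: f₁ = f₀ · v/(v − v_e) = 780 × 350/341.39 ≈ 799.7 Hz.
On the return leg the trumpet player on a flatbed truck is a moving observer: f₂ = f₁ · (v + v_e)/v = 799.7 × 358.61/350 ≈ 819.3 Hz.
Beat against the emitted tone: |f₂ − f₀| = 2v_e·f₀/(v − v_e) = 2 × 8.611 × 780/341.39 ≈ 39.3 Hz.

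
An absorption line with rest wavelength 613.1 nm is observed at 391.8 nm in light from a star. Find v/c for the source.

0.420

λ'/λ₀ = 0.6390 < 1 (blueshift), so the source is approaching.
λ'/λ₀ = √((1 − β)/(1 + β)) for an approaching source ⇒ β = (1 − r²)/(1 + r²) with r = λ'/λ₀.
β = (1 − 0.4084)/(1 + 0.4084) ≈ 0.420.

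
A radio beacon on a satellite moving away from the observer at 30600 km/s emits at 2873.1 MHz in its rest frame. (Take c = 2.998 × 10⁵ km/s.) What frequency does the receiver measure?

β = v/c = 30600/299800 = 0.1021.
Relativistic Doppler for frequency: f' = f₀ · √((1 − β)/(1 + β)).
f' = 2873.1 × √(0.8979/1.1021) = 2873.1 × 0.90265 ≈ 2593.4 MHz.

2593.4 MHz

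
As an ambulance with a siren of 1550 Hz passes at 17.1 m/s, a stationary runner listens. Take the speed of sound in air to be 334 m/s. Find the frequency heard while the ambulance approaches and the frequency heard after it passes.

Approaching: f₁ = f · v/(v − v_s) = 1550 × 334/316.9 ≈ 1634 Hz.
Receding: f₂ = f · v/(v + v_s) = 1550 × 334/351.1 ≈ 1475 Hz.

1634 Hz approaching; 1475 Hz receding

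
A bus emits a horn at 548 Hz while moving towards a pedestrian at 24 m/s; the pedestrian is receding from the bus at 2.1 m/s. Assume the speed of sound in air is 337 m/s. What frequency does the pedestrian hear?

586 Hz

With source approaching and observer receding, f' = f · (v − v_o)/(v − v_s).
f' = 548 × (337 − 2.1)/(337 − 24) = 548 × 334.9/313 ≈ 586 Hz.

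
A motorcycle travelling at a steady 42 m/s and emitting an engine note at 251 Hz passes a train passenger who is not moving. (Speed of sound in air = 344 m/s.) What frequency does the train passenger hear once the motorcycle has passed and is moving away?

Receding: f₂ = f · v/(v + v_s) = 251 × 344/386 ≈ 224 Hz.

224 Hz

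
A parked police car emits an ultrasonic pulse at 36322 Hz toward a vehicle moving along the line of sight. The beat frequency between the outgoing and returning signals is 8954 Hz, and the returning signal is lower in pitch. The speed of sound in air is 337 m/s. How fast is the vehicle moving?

Double Doppler shift off a moving reflector: f₂ = f₀ · (v + u)/(v − u) (u > 0 toward emitter).
Returning signal is lower, so f₂ = f₀ − Δf = 36322 − 8954 = 27368 Hz.
Rearranging, u = v · (f₂ − f₀)/(f₂ + f₀) = 337 × -8954/63690 ≈ -47 m/s.
So the vehicle is moving at 47 m/s away from the emitter.

47 m/s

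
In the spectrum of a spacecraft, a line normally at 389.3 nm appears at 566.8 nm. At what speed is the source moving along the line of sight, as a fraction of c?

0.359

λ'/λ₀ = 1.4559 > 1 (redshift), so the source is receding.
λ'/λ₀ = √((1 + β)/(1 − β)) for a receding source ⇒ β = (r² − 1)/(r² + 1) with r = λ'/λ₀.
β = (2.1198 − 1)/(2.1198 + 1) ≈ 0.359.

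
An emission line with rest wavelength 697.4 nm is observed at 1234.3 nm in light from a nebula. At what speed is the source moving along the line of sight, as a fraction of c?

λ'/λ₀ = 1.7699 > 1 (redshift), so the source is receding.
λ'/λ₀ = √((1 + β)/(1 − β)) for a receding source ⇒ β = (r² − 1)/(r² + 1) with r = λ'/λ₀.
β = (3.1324 − 1)/(3.1324 + 1) ≈ 0.516.

0.516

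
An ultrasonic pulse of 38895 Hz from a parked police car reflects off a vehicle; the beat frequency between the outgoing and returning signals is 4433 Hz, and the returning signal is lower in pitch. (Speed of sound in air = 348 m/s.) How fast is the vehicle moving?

Double Doppler shift off a moving reflector: f₂ = f₀ · (v + u)/(v − u) (u > 0 toward emitter).
Returning signal is lower, so f₂ = f₀ − Δf = 38895 − 4433 = 34462 Hz.
Rearranging, u = v · (f₂ − f₀)/(f₂ + f₀) = 348 × -4433/73357 ≈ -21.0 m/s.
So the vehicle is moving at 21.0 m/s away from the emitter.

21.0 m/s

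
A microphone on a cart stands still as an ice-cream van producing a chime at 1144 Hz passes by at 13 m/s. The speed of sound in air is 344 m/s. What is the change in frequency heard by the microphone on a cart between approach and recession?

Approaching: f₁ = f · v/(v − v_s) = 1144 × 344/331 ≈ 1188.9 Hz.
Receding: f₂ = f · v/(v + v_s) = 1144 × 344/357 ≈ 1102.3 Hz.
Drop: f₁ − f₂ = 2f·v·v_s/(v² − v_s²) = 2 × 1144 × 344 × 13/(344² − 13²) ≈ 86.6 Hz.

86.6 Hz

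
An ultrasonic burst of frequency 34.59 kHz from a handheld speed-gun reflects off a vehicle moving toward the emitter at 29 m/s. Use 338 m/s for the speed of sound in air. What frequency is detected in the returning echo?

41.1 kHz

At the vehicle (a moving observer), f₁ = f₀ · (v + u)/v = 34.59 × 367/338 ≈ 37.6 kHz.
The reflection then acts as a moving source: f₂ = f₁ · v/(v − u) ≈ 41.1 kHz.
Equivalently f₂ = f₀ · (v + u)/(v − u).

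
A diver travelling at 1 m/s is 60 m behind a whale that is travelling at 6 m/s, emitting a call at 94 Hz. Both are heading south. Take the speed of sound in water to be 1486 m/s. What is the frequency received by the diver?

The diver is behind, so the whale is moving away from it while the diver is moving toward the whale.
Both move, so f' = f · (v + v_o)/(v + v_s).
f' = 94 × (1486 + 1)/(1486 + 6) = 94 × 1487/1492 ≈ 94 Hz.

94 Hz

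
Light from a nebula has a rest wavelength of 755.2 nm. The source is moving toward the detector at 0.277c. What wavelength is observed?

568.2 nm

Relativistic Doppler for wavelength: λ' = λ₀ · √((1 − β)/(1 + β)).
λ' = 755.2 × √(0.7230/1.2770) = 755.2 × 0.75244 ≈ 568.2 nm.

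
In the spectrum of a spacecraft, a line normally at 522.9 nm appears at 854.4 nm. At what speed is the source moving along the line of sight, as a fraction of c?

λ'/λ₀ = 1.6340 > 1 (redshift), so the source is receding.
λ'/λ₀ = √((1 + β)/(1 − β)) for a receding source ⇒ β = (r² − 1)/(r² + 1) with r = λ'/λ₀.
β = (2.6698 − 1)/(2.6698 + 1) ≈ 0.455.

0.455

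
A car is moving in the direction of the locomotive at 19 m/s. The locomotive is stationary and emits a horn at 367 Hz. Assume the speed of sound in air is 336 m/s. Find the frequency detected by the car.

388 Hz

Moving observer, stationary source: f' = f · (v + v_o)/v.
f' = 367 × (336 + 19)/336 = 367 × 355/336 ≈ 388 Hz.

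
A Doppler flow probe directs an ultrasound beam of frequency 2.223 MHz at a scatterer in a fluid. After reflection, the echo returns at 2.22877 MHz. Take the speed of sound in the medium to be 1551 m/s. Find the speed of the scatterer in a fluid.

Double Doppler shift off a moving reflector: f₂ = f₀ · (v + u)/(v − u) (u > 0 toward emitter).
Rearranging, u = v · (f₂ − f₀)/(f₂ + f₀) = 1551 × 0.00577/4.45177 ≈ 2.01 m/s.
So the scatterer in a fluid is moving at 2.01 m/s toward the emitter.

2.01 m/s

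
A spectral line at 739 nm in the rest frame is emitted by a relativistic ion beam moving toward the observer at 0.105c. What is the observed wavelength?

Relativistic Doppler for wavelength: λ' = λ₀ · √((1 − β)/(1 + β)).
λ' = 739 × √(0.8950/1.1050) = 739 × 0.89997 ≈ 665.1 nm.

665.1 nm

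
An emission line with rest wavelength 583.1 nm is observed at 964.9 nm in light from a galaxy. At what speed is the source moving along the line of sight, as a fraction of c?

λ'/λ₀ = 1.6548 > 1 (redshift), so the source is receding.
λ'/λ₀ = √((1 + β)/(1 − β)) for a receding source ⇒ β = (r² − 1)/(r² + 1) with r = λ'/λ₀.
β = (2.7383 − 1)/(2.7383 + 1) ≈ 0.465.

0.465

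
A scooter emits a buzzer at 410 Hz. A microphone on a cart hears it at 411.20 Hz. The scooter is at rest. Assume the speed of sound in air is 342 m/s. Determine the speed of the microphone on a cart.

1.00 m/s

f' > f, so the microphone on a cart is approaching.
f' = f · (v + v_o)/v ⇒ v_o = v · |f'/f − 1|.
v_o = 342 × |411.20/410 − 1| = 342 × 0.002927 ≈ 1.00 m/s.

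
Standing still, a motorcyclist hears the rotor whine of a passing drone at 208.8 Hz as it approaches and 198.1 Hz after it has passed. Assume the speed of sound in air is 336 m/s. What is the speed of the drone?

8.8 m/s

f₁/f₂ = (v + v_s)/(v − v_s), so v_s = v · (f₁ − f₂)/(f₁ + f₂).
v_s = 336 × (208.8 − 198.1)/(208.8 + 198.1) = 336 × 10.7/406.9 ≈ 8.8 m/s.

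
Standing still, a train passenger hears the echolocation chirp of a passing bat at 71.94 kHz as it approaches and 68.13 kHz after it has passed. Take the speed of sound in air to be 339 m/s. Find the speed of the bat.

9.2 m/s

f₁/f₂ = (v + v_s)/(v − v_s), so v_s = v · (f₁ − f₂)/(f₁ + f₂).
v_s = 339 × (71.94 − 68.13)/(71.94 + 68.13) = 339 × 3.81/140.07 ≈ 9.2 m/s.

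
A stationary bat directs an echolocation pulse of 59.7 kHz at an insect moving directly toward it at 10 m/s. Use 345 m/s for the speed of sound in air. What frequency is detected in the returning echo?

The insect first receives the wave as a moving observer: f₁ = f₀ · (v + u)/v = 59.7 × (345 + 10)/345 ≈ 61.4 kHz.
The reflection then acts as a moving source: f₂ = f₁ · v/(v − u) ≈ 63.3 kHz.
Equivalently f₂ = f₀ · (v + u)/(v − u).

63.3 kHz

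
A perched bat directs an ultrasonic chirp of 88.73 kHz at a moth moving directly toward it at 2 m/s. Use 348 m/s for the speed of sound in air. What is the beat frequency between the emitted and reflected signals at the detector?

1026 Hz

The moth first receives the wave as a moving observer: f₁ = f₀ · (v + u)/v = 88.73 × (348 + 2)/348 ≈ 89.240 kHz.
The reflection then acts as a moving source: f₂ = f₁ · v/(v − u) ≈ 89.756 kHz.
Equivalently f₂ = f₀ · (v + u)/(v − u).
Beat frequency (with f₀ = 88730 Hz): |f₂ − f₀| = 2u·f₀/(v − u) = 2 × 2 × 88730/346 ≈ 1026 Hz.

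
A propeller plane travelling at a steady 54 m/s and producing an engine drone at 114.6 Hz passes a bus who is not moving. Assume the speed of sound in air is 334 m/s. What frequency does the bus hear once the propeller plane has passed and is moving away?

99 Hz

Receding: f₂ = f · v/(v + v_s) = 114.6 × 334/388 ≈ 99 Hz.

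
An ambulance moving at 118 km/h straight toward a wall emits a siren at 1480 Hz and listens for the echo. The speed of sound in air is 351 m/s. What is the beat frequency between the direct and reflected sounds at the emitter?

118 km/h = 32.78 m/s.
The wall receives the sound from a moving source: f₁ = f₀ · v/(v − v_e) = 1480 × 351/318.22 ≈ 1632 Hz.
On the return leg the ambulance is a moving observer: f₂ = f₁ · (v + v_e)/v = 1632 × 383.78/351 ≈ 1785 Hz.
Equivalently f₂ = f₀ · (v + v_e)/(v − v_e).
Beat against the emitted tone: |f₂ − f₀| = 2v_e·f₀/(v − v_e) = 2 × 32.78 × 1480/318.22 ≈ 305 Hz.

305 Hz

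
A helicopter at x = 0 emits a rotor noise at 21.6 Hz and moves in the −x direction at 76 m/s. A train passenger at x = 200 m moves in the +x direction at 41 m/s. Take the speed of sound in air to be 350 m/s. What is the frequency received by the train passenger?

15.7 Hz

The observer lies on the +x side, so the source is heading away from the observer and the observer is heading away from the source.
General Doppler shift: f' = f · (v − v_o)/(v + v_s).
f' = 21.6 × (350 − 41)/(350 + 76) = 21.6 × 309/426 ≈ 15.7 Hz.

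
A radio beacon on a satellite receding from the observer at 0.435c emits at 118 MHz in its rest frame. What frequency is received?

Relativistic Doppler for frequency: f' = f₀ · √((1 − β)/(1 + β)).
f' = 118 × √(0.5650/1.4350) = 118 × 0.62748 ≈ 74.0 MHz.

74.0 MHz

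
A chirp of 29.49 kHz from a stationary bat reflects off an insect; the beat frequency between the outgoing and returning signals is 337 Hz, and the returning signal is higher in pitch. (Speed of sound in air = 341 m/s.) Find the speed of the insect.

Double Doppler shift off a moving reflector: f₂ = f₀ · (v + u)/(v − u) (u > 0 toward emitter).
Returning signal is higher, so f₂ = f₀ + Δf = 29490 + 337 = 29827 Hz.
Rearranging, u = v · (f₂ − f₀)/(f₂ + f₀) = 341 × 337/59317 ≈ 1.94 m/s.
So the insect is moving at 1.94 m/s toward the emitter.

1.94 m/s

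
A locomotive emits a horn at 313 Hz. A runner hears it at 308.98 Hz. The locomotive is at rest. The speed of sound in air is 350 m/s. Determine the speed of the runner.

4.5 m/s

f' < f, so the runner is receding.
f' = f · (v − v_o)/v ⇒ v_o = v · |f'/f − 1|.
v_o = 350 × |308.98/313 − 1| = 350 × 0.01284 ≈ 4.5 m/s.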